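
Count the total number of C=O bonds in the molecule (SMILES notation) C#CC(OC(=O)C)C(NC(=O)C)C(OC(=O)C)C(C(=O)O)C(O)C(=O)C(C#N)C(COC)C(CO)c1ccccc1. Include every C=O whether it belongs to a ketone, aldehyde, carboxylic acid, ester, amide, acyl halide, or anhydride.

5

CH(OCOCH3): ester, 1 C=O (running total 1).
CH(NHCOCH3): amide, 1 C=O (running total 2).
CH(OCOCH3): ester, 1 C=O (running total 3).
CH(COOH): carboxylic acid, 1 C=O (running total 4).
CO: ketone, 1 C=O (running total 5).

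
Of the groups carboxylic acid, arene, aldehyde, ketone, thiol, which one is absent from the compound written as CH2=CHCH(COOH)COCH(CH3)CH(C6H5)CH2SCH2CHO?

ketone: present (CO — –C(=O)– with carbon on both sides → ketone).
carboxylic acid: present (CH(COOH) — pendant –COOH: carbonyl C bonded to C and –OH → carboxylic acid).
arene: present (CH(C6H5) — pendant –C6H5: benzene ring → arene).
aldehyde: present (CHO — terminal –CHO: carbonyl C bonded to H and C → aldehyde).
thiol: no segment matches this pattern.

thiol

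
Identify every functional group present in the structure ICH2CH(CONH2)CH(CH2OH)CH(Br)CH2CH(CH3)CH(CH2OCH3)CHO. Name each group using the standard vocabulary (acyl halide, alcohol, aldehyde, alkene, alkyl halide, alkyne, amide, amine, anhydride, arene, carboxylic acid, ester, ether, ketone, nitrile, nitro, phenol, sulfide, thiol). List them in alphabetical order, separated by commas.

Reading the structure from left to right:
  ICH2: halogen on an sp³ carbon → alkyl halide.
  CH(CONH2): pendant –CONH2: carbonyl C bonded to C and N → amide.
  CH(CH2OH): pendant –CH2OH on an sp³ backbone C → alcohol.
  CH(Br): halogen on an sp³ carbon → alkyl halide.
  CH(CH2OCH3): pendant –CH2OCH3: C–O–C linkage → ether.
  CHO: terminal –CHO: carbonyl C bonded to H and C → aldehyde.

alcohol, aldehyde, alkyl halide, amide, ether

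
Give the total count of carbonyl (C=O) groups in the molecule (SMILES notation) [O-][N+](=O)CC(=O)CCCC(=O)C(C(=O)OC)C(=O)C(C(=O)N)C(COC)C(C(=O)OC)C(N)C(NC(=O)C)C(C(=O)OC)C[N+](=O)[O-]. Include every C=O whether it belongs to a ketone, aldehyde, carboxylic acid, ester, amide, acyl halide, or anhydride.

8

CO: ketone, 1 C=O (running total 1).
CO: ketone, 1 C=O (running total 2).
CH(COOCH3): ester, 1 C=O (running total 3).
CO: ketone, 1 C=O (running total 4).
CH(CONH2): amide, 1 C=O (running total 5).
CH(COOCH3): ester, 1 C=O (running total 6).
CH(NHCOCH3): amide, 1 C=O (running total 7).
CH(COOCH3): ester, 1 C=O (running total 8).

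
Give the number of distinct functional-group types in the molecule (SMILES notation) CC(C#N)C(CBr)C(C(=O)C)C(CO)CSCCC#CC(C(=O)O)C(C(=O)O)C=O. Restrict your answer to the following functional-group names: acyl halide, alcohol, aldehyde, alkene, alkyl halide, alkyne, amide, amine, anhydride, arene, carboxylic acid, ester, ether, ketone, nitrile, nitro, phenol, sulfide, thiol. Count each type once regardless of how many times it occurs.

Taking each segment in turn:
  CH(CN): pendant –C≡N: nitrile.
  CH(CH2Br): pendant –CH2X: halogen on sp³ carbon → alkyl halide.
  CH(COCH3): pendant –COCH3: carbonyl C bonded to two carbons → ketone.
  CH(CH2OH): pendant –CH2OH on an sp³ backbone C → alcohol.
  CH2SCH2: C–S–C linkage → sulfide (thioether).
  C≡C: C≡C triple bond → alkyne.
  CH(COOH): pendant –COOH: carbonyl C bonded to C and –OH → carboxylic acid.
  CH(COOH): pendant –COOH: carbonyl C bonded to C and –OH → carboxylic acid.
  CHO: terminal –CHO: carbonyl C bonded to H and C → aldehyde.
Distinct types present: alcohol, aldehyde, alkyl halide, alkyne, carboxylic acid, ketone, nitrile, sulfide.

8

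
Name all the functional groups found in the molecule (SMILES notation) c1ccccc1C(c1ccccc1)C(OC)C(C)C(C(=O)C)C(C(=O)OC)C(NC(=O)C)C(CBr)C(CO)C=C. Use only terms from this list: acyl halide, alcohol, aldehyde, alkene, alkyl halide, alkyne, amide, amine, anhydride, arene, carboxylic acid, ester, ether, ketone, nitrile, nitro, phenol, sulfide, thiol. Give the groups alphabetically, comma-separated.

C6H5– phenyl ring → arene.
pendant –C6H5: benzene ring → arene.
pendant –OCH3: C–O–C with sp³ C, no adjacent C=O → ether.
pendant –COCH3: carbonyl C bonded to two carbons → ketone.
pendant –COOCH3: carbonyl C bonded to C and –OCH3 → ester.
pendant –NHC(=O)CH3: N bonded to a carbonyl → amide (not amine).
pendant –CH2X: halogen on sp³ carbon → alkyl halide.
pendant –CH2OH on an sp³ backbone C → alcohol.
C=C double bond → alkene.

alcohol, alkene, alkyl halide, amide, arene, ester, ether, ketone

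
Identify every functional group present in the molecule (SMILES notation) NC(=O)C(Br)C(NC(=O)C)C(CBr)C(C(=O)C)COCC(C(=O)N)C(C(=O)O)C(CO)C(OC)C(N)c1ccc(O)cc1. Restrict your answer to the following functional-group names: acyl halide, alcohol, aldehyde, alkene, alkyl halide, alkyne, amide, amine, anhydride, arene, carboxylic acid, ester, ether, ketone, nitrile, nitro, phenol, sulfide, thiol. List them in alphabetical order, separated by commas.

Reading the structure from left to right:
  H2NCO: –C(=O)NH2: carbonyl C bonded to C and to N → amide (the N is not a separate amine).
  CH(Br): halogen on an sp³ carbon → alkyl halide.
  CH(NHCOCH3): pendant –NHC(=O)CH3: N bonded to a carbonyl → amide (not amine).
  CH(CH2Br): pendant –CH2X: halogen on sp³ carbon → alkyl halide.
  CH(COCH3): pendant –COCH3: carbonyl C bonded to two carbons → ketone.
  CH2OCH2: C–O–C with sp³ carbons on both sides and no adjacent C=O → ether.
  CH(CONH2): pendant –CONH2: carbonyl C bonded to C and N → amide.
  CH(COOH): pendant –COOH: carbonyl C bonded to C and –OH → carboxylic acid.
  CH(CH2OH): pendant –CH2OH on an sp³ backbone C → alcohol.
  CH(OCH3): pendant –OCH3: C–O–C with sp³ C, no adjacent C=O → ether.
  CH(NH2): –NH2 on an sp³ carbon with no adjacent C=O → amine.
  C6H4OH: –OH attached directly to an aromatic ring → phenol (not alcohol); the ring itself is an arene.

alcohol, alkyl halide, amide, amine, arene, carboxylic acid, ether, ketone, phenol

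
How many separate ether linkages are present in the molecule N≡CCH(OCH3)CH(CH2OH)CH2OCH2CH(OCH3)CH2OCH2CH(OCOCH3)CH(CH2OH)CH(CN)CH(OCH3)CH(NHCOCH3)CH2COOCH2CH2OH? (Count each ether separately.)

5

N≡C–: carbon triple-bonded to nitrogen → nitrile.
pendant –OCH3: C–O–C with sp³ C, no adjacent C=O → ether.
pendant –CH2OH on an sp³ backbone C → alcohol.
C–O–C with sp³ carbons on both sides and no adjacent C=O → ether.
pendant –OCH3: C–O–C with sp³ C, no adjacent C=O → ether.
C–O–C with sp³ carbons on both sides and no adjacent C=O → ether.
pendant –OC(=O)CH3: an acyloxy group → ester.
pendant –CH2OH on an sp³ backbone C → alcohol.
pendant –C≡N: nitrile.
pendant –OCH3: C–O–C with sp³ C, no adjacent C=O → ether.
pendant –NHC(=O)CH3: N bonded to a carbonyl → amide (not amine).
–C(=O)–O–C with C on the carbonyl side → ester.
–OH on an sp³ carbon → alcohol.
Ether appears at: CH(OCH3), CH2OCH2, CH(OCH3), CH2OCH2, CH(OCH3) → 5.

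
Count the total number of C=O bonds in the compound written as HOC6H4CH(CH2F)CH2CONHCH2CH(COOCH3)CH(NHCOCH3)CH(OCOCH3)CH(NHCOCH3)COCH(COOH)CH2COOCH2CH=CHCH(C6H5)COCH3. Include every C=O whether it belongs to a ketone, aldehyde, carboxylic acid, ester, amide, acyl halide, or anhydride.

CH2CONHCH2: amide, 1 C=O (running total 1).
CH(COOCH3): ester, 1 C=O (running total 2).
CH(NHCOCH3): amide, 1 C=O (running total 3).
CH(OCOCH3): ester, 1 C=O (running total 4).
CH(NHCOCH3): amide, 1 C=O (running total 5).
CO: ketone, 1 C=O (running total 6).
CH(COOH): carboxylic acid, 1 C=O (running total 7).
CH2COOCH2: ester, 1 C=O (running total 8).
CO: ketone, 1 C=O (running total 9).

9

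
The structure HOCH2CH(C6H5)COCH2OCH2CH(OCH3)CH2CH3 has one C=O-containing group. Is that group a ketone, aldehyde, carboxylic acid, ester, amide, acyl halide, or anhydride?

ketone

The carbonyl is in the CO segment: –C(=O)– with carbon on both sides → ketone.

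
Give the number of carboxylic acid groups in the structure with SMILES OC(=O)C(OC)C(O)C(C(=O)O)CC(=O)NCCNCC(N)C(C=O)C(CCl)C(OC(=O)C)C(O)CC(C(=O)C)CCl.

2

Reading the structure from left to right:
  HOOC: –COOH: carbonyl C bonded to –OH and C → carboxylic acid (the –OH is not a separate alcohol).
  CH(OCH3): pendant –OCH3: C–O–C with sp³ C, no adjacent C=O → ether.
  CH(OH): –OH on an sp³ carbon → alcohol (secondary).
  CH(COOH): pendant –COOH: carbonyl C bonded to C and –OH → carboxylic acid.
  CH2CONHCH2: –C(=O)–N– linkage → amide (the N is not an amine).
  CH2NHCH2: C–N–C with sp³ carbons and no adjacent C=O → amine (secondary).
  CH(NH2): –NH2 on an sp³ carbon with no adjacent C=O → amine.
  CH(CHO): pendant –CHO: carbonyl C bonded to C and H → aldehyde.
  CH(CH2Cl): pendant –CH2X: halogen on sp³ carbon → alkyl halide.
  CH(OCOCH3): pendant –OC(=O)CH3: an acyloxy group → ester.
  CH(OH): –OH on an sp³ carbon → alcohol (secondary).
  CH(COCH3): pendant –COCH3: carbonyl C bonded to two carbons → ketone.
  CH2Cl: halogen on an sp³ carbon → alkyl halide.
Carboxylic acid appears at: HOOC, CH(COOH) → 2.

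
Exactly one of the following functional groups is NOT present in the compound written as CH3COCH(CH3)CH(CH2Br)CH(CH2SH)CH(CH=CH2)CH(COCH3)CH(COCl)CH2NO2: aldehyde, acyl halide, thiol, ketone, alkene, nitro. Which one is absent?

aldehyde

nitro: present (CH2NO2 — –NO2 on carbon → nitro group).
thiol: present (CH(CH2SH) — pendant –CH2SH → thiol).
ketone: present (CO — –C(=O)– with carbon on both sides → ketone).
acyl halide: present (CH(COCl) — pendant –C(=O)X: carbonyl C bonded to C and halogen → acyl halide).
alkene: present (CH(CH=CH2) — pendant –CH=CH2: C=C double bond → alkene).
aldehyde: absent. In each of CO and CH(COCH3), the carbonyl carbon is bonded to two carbons, so it is a ketone, not an aldehyde.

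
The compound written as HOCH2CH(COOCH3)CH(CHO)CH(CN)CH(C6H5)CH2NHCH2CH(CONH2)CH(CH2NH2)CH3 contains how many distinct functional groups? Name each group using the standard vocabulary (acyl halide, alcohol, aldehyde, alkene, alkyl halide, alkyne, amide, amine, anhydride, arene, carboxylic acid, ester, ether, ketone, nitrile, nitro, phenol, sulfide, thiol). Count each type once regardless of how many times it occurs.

Working along the chain:
  HOCH2: HO– on an sp³ carbon → alcohol.
  CH(COOCH3): pendant –COOCH3: carbonyl C bonded to C and –OCH3 → ester.
  CH(CHO): pendant –CHO: carbonyl C bonded to C and H → aldehyde.
  CH(CN): pendant –C≡N: nitrile.
  CH(C6H5): pendant –C6H5: benzene ring → arene.
  CH2NHCH2: C–N–C with sp³ carbons and no adjacent C=O → amine (secondary).
  CH(CONH2): pendant –CONH2: carbonyl C bonded to C and N → amide.
  CH(CH2NH2): pendant –CH2NH2: N on sp³ C, no adjacent C=O → amine.
Distinct types present: alcohol, aldehyde, amide, amine, arene, ester, nitrile.

7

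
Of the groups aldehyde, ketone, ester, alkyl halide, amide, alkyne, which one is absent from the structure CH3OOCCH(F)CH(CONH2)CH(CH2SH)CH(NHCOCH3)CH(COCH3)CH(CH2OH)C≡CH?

aldehyde

ketone: present (CH(COCH3) — pendant –COCH3: carbonyl C bonded to two carbons → ketone).
amide: present (CH(CONH2) — pendant –CONH2: carbonyl C bonded to C and N → amide).
alkyne: present (C≡CH — C≡C triple bond → alkyne).
ester: present (CH3OOC — CH3O–C(=O)–: carbonyl C bonded to C and to –OCH3 → ester (not ketone + ether)).
alkyl halide: present (CH(F) — halogen on an sp³ carbon → alkyl halide).
aldehyde: absent. In CH(COCH3), the carbonyl carbon is bonded to two carbons, so it is a ketone, not an aldehyde.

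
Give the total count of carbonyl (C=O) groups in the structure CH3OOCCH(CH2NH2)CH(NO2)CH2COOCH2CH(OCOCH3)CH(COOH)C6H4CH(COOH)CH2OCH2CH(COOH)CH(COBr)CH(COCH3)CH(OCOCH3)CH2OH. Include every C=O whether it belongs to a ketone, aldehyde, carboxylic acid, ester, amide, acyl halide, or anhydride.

CH3OOC: ester, 1 C=O (running total 1).
CH2COOCH2: ester, 1 C=O (running total 2).
CH(OCOCH3): ester, 1 C=O (running total 3).
CH(COOH): carboxylic acid, 1 C=O (running total 4).
CH(COOH): carboxylic acid, 1 C=O (running total 5).
CH(COOH): carboxylic acid, 1 C=O (running total 6).
CH(COBr): acyl halide, 1 C=O (running total 7).
CH(COCH3): ketone, 1 C=O (running total 8).
CH(OCOCH3): ester, 1 C=O (running total 9).

9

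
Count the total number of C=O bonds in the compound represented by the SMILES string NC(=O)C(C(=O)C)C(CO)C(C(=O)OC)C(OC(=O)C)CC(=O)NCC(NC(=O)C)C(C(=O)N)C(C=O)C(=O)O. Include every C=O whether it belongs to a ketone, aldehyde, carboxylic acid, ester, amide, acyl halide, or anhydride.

H2NCO: amide, 1 C=O (running total 1).
CH(COCH3): ketone, 1 C=O (running total 2).
CH(COOCH3): ester, 1 C=O (running total 3).
CH(OCOCH3): ester, 1 C=O (running total 4).
CH2CONHCH2: amide, 1 C=O (running total 5).
CH(NHCOCH3): amide, 1 C=O (running total 6).
CH(CONH2): amide, 1 C=O (running total 7).
CH(CHO): aldehyde, 1 C=O (running total 8).
COOH: carboxylic acid, 1 C=O (running total 9).

9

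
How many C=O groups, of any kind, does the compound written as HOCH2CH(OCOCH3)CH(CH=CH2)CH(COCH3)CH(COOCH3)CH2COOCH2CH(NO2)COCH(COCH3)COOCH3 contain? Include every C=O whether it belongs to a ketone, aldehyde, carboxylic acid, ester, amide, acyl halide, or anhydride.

CH(OCOCH3): ester, 1 C=O (running total 1).
CH(COCH3): ketone, 1 C=O (running total 2).
CH(COOCH3): ester, 1 C=O (running total 3).
CH2COOCH2: ester, 1 C=O (running total 4).
CO: ketone, 1 C=O (running total 5).
CH(COCH3): ketone, 1 C=O (running total 6).
COOCH3: ester, 1 C=O (running total 7).

7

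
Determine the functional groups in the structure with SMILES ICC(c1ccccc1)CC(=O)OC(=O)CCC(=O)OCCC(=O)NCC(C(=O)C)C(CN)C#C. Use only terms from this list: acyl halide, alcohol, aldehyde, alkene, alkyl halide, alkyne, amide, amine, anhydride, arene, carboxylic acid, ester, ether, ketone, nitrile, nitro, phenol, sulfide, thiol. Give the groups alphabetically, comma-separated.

Taking each segment in turn:
  ICH2: halogen on an sp³ carbon → alkyl halide.
  CH(C6H5): pendant –C6H5: benzene ring → arene.
  CH2CO-O-COCH2: two acyl groups sharing one oxygen, –C(=O)–O–C(=O)– → anhydride.
  CH2COOCH2: –C(=O)–O–C with C on the carbonyl side → ester.
  CH2CONHCH2: –C(=O)–N– linkage → amide (the N is not an amine).
  CH(COCH3): pendant –COCH3: carbonyl C bonded to two carbons → ketone.
  CH(CH2NH2): pendant –CH2NH2: N on sp³ C, no adjacent C=O → amine.
  C≡CH: C≡C triple bond → alkyne.

alkyl halide, alkyne, amide, amine, anhydride, arene, ester, ketone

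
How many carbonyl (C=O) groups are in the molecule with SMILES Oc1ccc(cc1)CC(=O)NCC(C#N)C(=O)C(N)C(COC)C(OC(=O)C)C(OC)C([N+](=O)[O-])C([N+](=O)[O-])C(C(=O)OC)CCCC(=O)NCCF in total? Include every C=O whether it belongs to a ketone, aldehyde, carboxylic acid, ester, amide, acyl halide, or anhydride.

5

CH2CONHCH2: amide, 1 C=O (running total 1).
CO: ketone, 1 C=O (running total 2).
CH(OCOCH3): ester, 1 C=O (running total 3).
CH(COOCH3): ester, 1 C=O (running total 4).
CH2CONHCH2: amide, 1 C=O (running total 5).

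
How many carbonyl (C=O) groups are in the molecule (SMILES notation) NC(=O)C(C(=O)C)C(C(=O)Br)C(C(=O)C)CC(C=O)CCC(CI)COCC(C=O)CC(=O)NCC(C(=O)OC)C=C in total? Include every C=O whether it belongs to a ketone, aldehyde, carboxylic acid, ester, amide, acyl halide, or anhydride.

H2NCO: amide, 1 C=O (running total 1).
CH(COCH3): ketone, 1 C=O (running total 2).
CH(COBr): acyl halide, 1 C=O (running total 3).
CH(COCH3): ketone, 1 C=O (running total 4).
CH(CHO): aldehyde, 1 C=O (running total 5).
CH(CHO): aldehyde, 1 C=O (running total 6).
CH2CONHCH2: amide, 1 C=O (running total 7).
CH(COOCH3): ester, 1 C=O (running total 8).

8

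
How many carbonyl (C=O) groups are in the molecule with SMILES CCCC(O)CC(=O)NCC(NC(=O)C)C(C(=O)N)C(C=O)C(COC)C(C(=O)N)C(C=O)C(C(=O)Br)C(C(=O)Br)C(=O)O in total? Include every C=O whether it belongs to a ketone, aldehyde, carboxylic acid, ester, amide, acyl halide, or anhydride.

9

CH2CONHCH2: amide, 1 C=O (running total 1).
CH(NHCOCH3): amide, 1 C=O (running total 2).
CH(CONH2): amide, 1 C=O (running total 3).
CH(CHO): aldehyde, 1 C=O (running total 4).
CH(CONH2): amide, 1 C=O (running total 5).
CH(CHO): aldehyde, 1 C=O (running total 6).
CH(COBr): acyl halide, 1 C=O (running total 7).
CH(COBr): acyl halide, 1 C=O (running total 8).
COOH: carboxylic acid, 1 C=O (running total 9).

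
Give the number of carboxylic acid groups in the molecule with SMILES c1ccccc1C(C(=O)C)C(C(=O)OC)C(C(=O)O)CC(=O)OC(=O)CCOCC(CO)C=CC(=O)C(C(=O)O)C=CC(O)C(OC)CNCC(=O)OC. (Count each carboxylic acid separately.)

2

Working along the chain:
  C6H5: C6H5– phenyl ring → arene.
  CH(COCH3): pendant –COCH3: carbonyl C bonded to two carbons → ketone.
  CH(COOCH3): pendant –COOCH3: carbonyl C bonded to C and –OCH3 → ester.
  CH(COOH): pendant –COOH: carbonyl C bonded to C and –OH → carboxylic acid.
  CH2CO-O-COCH2: two acyl groups sharing one oxygen, –C(=O)–O–C(=O)– → anhydride.
  CH2OCH2: C–O–C with sp³ carbons on both sides and no adjacent C=O → ether.
  CH(CH2OH): pendant –CH2OH on an sp³ backbone C → alcohol.
  CH=CH: C=C double bond → alkene.
  CO: –C(=O)– with carbon on both sides → ketone.
  CH(COOH): pendant –COOH: carbonyl C bonded to C and –OH → carboxylic acid.
  CH=CH: C=C double bond → alkene.
  CH(OH): –OH on an sp³ carbon → alcohol (secondary).
  CH(OCH3): pendant –OCH3: C–O–C with sp³ C, no adjacent C=O → ether.
  CH2NHCH2: C–N–C with sp³ carbons and no adjacent C=O → amine (secondary).
  COOCH3: –C(=O)OCH3: carbonyl C bonded to C and to –OCH3 → ester (not ketone + ether).
Carboxylic acid appears at: CH(COOH), CH(COOH) → 2.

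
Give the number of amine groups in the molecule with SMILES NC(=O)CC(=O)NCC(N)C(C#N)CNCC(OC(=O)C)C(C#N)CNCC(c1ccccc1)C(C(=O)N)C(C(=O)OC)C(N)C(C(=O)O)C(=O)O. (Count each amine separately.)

4

Working along the chain:
  H2NCO: –C(=O)NH2: carbonyl C bonded to C and to N → amide (the N is not a separate amine).
  CH2CONHCH2: –C(=O)–N– linkage → amide (the N is not an amine).
  CH(NH2): –NH2 on an sp³ carbon with no adjacent C=O → amine.
  CH(CN): pendant –C≡N: nitrile.
  CH2NHCH2: C–N–C with sp³ carbons and no adjacent C=O → amine (secondary).
  CH(OCOCH3): pendant –OC(=O)CH3: an acyloxy group → ester.
  CH(CN): pendant –C≡N: nitrile.
  CH2NHCH2: C–N–C with sp³ carbons and no adjacent C=O → amine (secondary).
  CH(C6H5): pendant –C6H5: benzene ring → arene.
  CH(CONH2): pendant –CONH2: carbonyl C bonded to C and N → amide.
  CH(COOCH3): pendant –COOCH3: carbonyl C bonded to C and –OCH3 → ester.
  CH(NH2): –NH2 on an sp³ carbon with no adjacent C=O → amine.
  CH(COOH): pendant –COOH: carbonyl C bonded to C and –OH → carboxylic acid.
  COOH: –COOH: carbonyl C bonded to –OH and C → carboxylic acid (the –OH is not a separate alcohol).
Amine appears at: CH(NH2), CH2NHCH2, CH2NHCH2, CH(NH2) → 4.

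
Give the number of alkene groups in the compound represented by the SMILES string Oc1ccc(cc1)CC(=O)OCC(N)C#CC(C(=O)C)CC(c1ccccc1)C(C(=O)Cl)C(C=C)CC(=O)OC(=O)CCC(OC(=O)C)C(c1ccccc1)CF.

–OH attached directly to an aromatic ring → phenol (not alcohol); the ring itself is an arene.
–C(=O)–O–C with C on the carbonyl side → ester.
–NH2 on an sp³ carbon with no adjacent C=O → amine.
C≡C triple bond → alkyne.
pendant –COCH3: carbonyl C bonded to two carbons → ketone.
pendant –C6H5: benzene ring → arene.
pendant –C(=O)X: carbonyl C bonded to C and halogen → acyl halide.
pendant –CH=CH2: C=C double bond → alkene.
two acyl groups sharing one oxygen, –C(=O)–O–C(=O)– → anhydride.
pendant –OC(=O)CH3: an acyloxy group → ester.
pendant –C6H5: benzene ring → arene.
halogen on an sp³ carbon → alkyl halide.
Alkene appears at: CH(CH=CH2) → 1.

1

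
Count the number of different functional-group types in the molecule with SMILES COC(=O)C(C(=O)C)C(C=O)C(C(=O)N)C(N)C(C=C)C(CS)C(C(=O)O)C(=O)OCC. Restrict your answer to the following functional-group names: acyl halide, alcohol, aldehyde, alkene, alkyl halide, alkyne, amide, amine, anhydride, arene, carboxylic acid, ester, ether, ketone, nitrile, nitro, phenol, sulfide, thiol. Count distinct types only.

8

Taking each segment in turn:
  CH3OOC: CH3O–C(=O)–: carbonyl C bonded to C and to –OCH3 → ester (not ketone + ether).
  CH(COCH3): pendant –COCH3: carbonyl C bonded to two carbons → ketone.
  CH(CHO): pendant –CHO: carbonyl C bonded to C and H → aldehyde.
  CH(CONH2): pendant –CONH2: carbonyl C bonded to C and N → amide.
  CH(NH2): –NH2 on an sp³ carbon with no adjacent C=O → amine.
  CH(CH=CH2): pendant –CH=CH2: C=C double bond → alkene.
  CH(CH2SH): pendant –CH2SH → thiol.
  CH(COOH): pendant –COOH: carbonyl C bonded to C and –OH → carboxylic acid.
  COOCH2CH3: –C(=O)OCH2CH3: carbonyl C bonded to C and to –OEt → ester.
Distinct types present: aldehyde, alkene, amide, amine, carboxylic acid, ester, ketone, thiol.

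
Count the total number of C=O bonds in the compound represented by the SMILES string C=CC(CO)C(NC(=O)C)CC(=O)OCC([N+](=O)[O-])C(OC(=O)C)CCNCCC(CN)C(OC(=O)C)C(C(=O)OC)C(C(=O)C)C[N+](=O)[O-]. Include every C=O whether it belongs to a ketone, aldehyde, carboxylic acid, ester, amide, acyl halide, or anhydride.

6

CH(NHCOCH3): amide, 1 C=O (running total 1).
CH2COOCH2: ester, 1 C=O (running total 2).
CH(OCOCH3): ester, 1 C=O (running total 3).
CH(OCOCH3): ester, 1 C=O (running total 4).
CH(COOCH3): ester, 1 C=O (running total 5).
CH(COCH3): ketone, 1 C=O (running total 6).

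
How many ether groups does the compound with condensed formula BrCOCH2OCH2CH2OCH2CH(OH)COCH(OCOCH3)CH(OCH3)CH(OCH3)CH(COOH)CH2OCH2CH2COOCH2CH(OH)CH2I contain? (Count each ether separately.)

5

–C(=O)Br: carbonyl C bonded to C and to a halogen → acyl halide (not alkyl halide).
C–O–C with sp³ carbons on both sides and no adjacent C=O → ether.
C–O–C with sp³ carbons on both sides and no adjacent C=O → ether.
–OH on an sp³ carbon → alcohol (secondary).
–C(=O)– with carbon on both sides → ketone.
pendant –OC(=O)CH3: an acyloxy group → ester.
pendant –OCH3: C–O–C with sp³ C, no adjacent C=O → ether.
pendant –OCH3: C–O–C with sp³ C, no adjacent C=O → ether.
pendant –COOH: carbonyl C bonded to C and –OH → carboxylic acid.
C–O–C with sp³ carbons on both sides and no adjacent C=O → ether.
–C(=O)–O–C with C on the carbonyl side → ester.
–OH on an sp³ carbon → alcohol (secondary).
halogen on an sp³ carbon → alkyl halide.
Ether appears at: CH2OCH2, CH2OCH2, CH(OCH3), CH(OCH3), CH2OCH2 → 5.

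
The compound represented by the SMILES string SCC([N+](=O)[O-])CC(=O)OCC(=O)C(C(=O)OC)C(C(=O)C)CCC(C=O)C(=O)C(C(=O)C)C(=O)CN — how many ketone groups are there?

Working along the chain:
  HSCH2: –SH on an sp³ carbon → thiol.
  CH(NO2): –NO2 on an sp³ carbon → nitro (the N=O is not a carbonyl).
  CH2COOCH2: –C(=O)–O–C with C on the carbonyl side → ester.
  CO: –C(=O)– with carbon on both sides → ketone.
  CH(COOCH3): pendant –COOCH3: carbonyl C bonded to C and –OCH3 → ester.
  CH(COCH3): pendant –COCH3: carbonyl C bonded to two carbons → ketone.
  CH(CHO): pendant –CHO: carbonyl C bonded to C and H → aldehyde.
  CO: –C(=O)– with carbon on both sides → ketone.
  CH(COCH3): pendant –COCH3: carbonyl C bonded to two carbons → ketone.
  CO: –C(=O)– with carbon on both sides → ketone.
  CH2NH2: –NH2 on an sp³ carbon with no adjacent C=O → amine.
Ketone appears at: CO, CH(COCH3), CO, CH(COCH3), CO → 5.

5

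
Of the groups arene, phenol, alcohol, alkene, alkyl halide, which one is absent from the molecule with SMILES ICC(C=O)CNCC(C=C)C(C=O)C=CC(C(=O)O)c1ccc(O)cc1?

arene: present (C6H4OH — –OH attached directly to an aromatic ring → phenol (not alcohol); the ring itself is an arene).
phenol: present (C6H4OH — –OH attached directly to an aromatic ring → phenol (not alcohol); the ring itself is an arene).
alkyl halide: present (ICH2 — halogen on an sp³ carbon → alkyl halide).
alkene: present (CH(CH=CH2) — pendant –CH=CH2: C=C double bond → alkene).
alcohol: absent. In CH(COOH), the –OH sits on a carbonyl carbon, making it part of a carboxylic acid, not an alcohol. In C6H4OH, the –OH is on an aromatic ring carbon; that is a phenol, not an alcohol.

alcohol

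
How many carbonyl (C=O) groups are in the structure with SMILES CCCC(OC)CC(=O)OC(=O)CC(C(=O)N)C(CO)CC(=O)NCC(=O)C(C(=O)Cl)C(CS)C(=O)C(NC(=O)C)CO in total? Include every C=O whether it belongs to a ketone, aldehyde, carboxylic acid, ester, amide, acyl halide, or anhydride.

8

CH2CO-O-COCH2: anhydride, 2 C=O (running total 2).
CH(CONH2): amide, 1 C=O (running total 3).
CH2CONHCH2: amide, 1 C=O (running total 4).
CO: ketone, 1 C=O (running total 5).
CH(COCl): acyl halide, 1 C=O (running total 6).
CO: ketone, 1 C=O (running total 7).
CH(NHCOCH3): amide, 1 C=O (running total 8).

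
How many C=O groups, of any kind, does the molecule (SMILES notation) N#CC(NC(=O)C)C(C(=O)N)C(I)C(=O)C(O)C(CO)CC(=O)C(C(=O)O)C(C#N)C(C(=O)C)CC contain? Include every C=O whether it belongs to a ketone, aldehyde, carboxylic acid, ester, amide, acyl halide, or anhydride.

6

CH(NHCOCH3): amide, 1 C=O (running total 1).
CH(CONH2): amide, 1 C=O (running total 2).
CO: ketone, 1 C=O (running total 3).
CO: ketone, 1 C=O (running total 4).
CH(COOH): carboxylic acid, 1 C=O (running total 5).
CH(COCH3): ketone, 1 C=O (running total 6).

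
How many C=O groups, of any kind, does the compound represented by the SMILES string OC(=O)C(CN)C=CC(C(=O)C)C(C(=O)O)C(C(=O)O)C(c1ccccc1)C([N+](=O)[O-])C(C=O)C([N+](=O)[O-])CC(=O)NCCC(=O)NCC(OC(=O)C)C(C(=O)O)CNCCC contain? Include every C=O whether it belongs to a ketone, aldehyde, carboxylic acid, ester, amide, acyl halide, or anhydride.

9

HOOC: carboxylic acid, 1 C=O (running total 1).
CH(COCH3): ketone, 1 C=O (running total 2).
CH(COOH): carboxylic acid, 1 C=O (running total 3).
CH(COOH): carboxylic acid, 1 C=O (running total 4).
CH(CHO): aldehyde, 1 C=O (running total 5).
CH2CONHCH2: amide, 1 C=O (running total 6).
CH2CONHCH2: amide, 1 C=O (running total 7).
CH(OCOCH3): ester, 1 C=O (running total 8).
CH(COOH): carboxylic acid, 1 C=O (running total 9).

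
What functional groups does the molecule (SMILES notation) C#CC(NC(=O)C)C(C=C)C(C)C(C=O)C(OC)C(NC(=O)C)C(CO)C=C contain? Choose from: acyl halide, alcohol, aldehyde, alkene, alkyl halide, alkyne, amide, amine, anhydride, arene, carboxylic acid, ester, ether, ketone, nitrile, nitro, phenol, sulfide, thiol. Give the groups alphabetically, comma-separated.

alcohol, aldehyde, alkene, alkyne, amide, ether

C≡C triple bond → alkyne.
pendant –NHC(=O)CH3: N bonded to a carbonyl → amide (not amine).
pendant –CH=CH2: C=C double bond → alkene.
pendant –CHO: carbonyl C bonded to C and H → aldehyde.
pendant –OCH3: C–O–C with sp³ C, no adjacent C=O → ether.
pendant –NHC(=O)CH3: N bonded to a carbonyl → amide (not amine).
pendant –CH2OH on an sp³ backbone C → alcohol.
C=C double bond → alkene.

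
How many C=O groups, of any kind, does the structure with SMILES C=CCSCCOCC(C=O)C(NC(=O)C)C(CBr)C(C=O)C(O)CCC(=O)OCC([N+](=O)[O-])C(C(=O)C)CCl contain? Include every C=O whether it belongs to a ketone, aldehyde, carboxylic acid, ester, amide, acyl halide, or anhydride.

CH(CHO): aldehyde, 1 C=O (running total 1).
CH(NHCOCH3): amide, 1 C=O (running total 2).
CH(CHO): aldehyde, 1 C=O (running total 3).
CH2COOCH2: ester, 1 C=O (running total 4).
CH(COCH3): ketone, 1 C=O (running total 5).

5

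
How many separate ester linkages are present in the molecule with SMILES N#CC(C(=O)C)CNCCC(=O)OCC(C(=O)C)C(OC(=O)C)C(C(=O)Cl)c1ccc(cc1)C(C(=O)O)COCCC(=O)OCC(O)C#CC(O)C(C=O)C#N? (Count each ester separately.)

3

N≡C–: carbon triple-bonded to nitrogen → nitrile.
pendant –COCH3: carbonyl C bonded to two carbons → ketone.
C–N–C with sp³ carbons and no adjacent C=O → amine (secondary).
–C(=O)–O–C with C on the carbonyl side → ester.
pendant –COCH3: carbonyl C bonded to two carbons → ketone.
pendant –OC(=O)CH3: an acyloxy group → ester.
pendant –C(=O)X: carbonyl C bonded to C and halogen → acyl halide.
para-disubstituted benzene ring → arene.
pendant –COOH: carbonyl C bonded to C and –OH → carboxylic acid.
C–O–C with sp³ carbons on both sides and no adjacent C=O → ether.
–C(=O)–O–C with C on the carbonyl side → ester.
–OH on an sp³ carbon → alcohol (secondary).
C≡C triple bond → alkyne.
–OH on an sp³ carbon → alcohol (secondary).
pendant –CHO: carbonyl C bonded to C and H → aldehyde.
–C≡N: carbon triple-bonded to nitrogen → nitrile.
Ester appears at: CH2COOCH2, CH(OCOCH3), CH2COOCH2 → 3.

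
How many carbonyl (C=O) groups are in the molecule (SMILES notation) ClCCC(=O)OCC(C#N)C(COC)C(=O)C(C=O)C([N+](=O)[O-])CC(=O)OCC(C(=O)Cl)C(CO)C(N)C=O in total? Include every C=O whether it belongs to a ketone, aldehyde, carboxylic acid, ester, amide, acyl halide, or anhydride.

6

CH2COOCH2: ester, 1 C=O (running total 1).
CO: ketone, 1 C=O (running total 2).
CH(CHO): aldehyde, 1 C=O (running total 3).
CH2COOCH2: ester, 1 C=O (running total 4).
CH(COCl): acyl halide, 1 C=O (running total 5).
CHO: aldehyde, 1 C=O (running total 6).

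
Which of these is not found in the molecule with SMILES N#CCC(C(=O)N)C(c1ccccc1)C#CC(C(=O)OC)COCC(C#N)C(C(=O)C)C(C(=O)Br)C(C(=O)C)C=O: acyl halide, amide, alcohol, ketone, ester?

alcohol

ketone: present (CH(COCH3) — pendant –COCH3: carbonyl C bonded to two carbons → ketone).
ester: present (CH(COOCH3) — pendant –COOCH3: carbonyl C bonded to C and –OCH3 → ester).
amide: present (CH(CONH2) — pendant –CONH2: carbonyl C bonded to C and N → amide).
acyl halide: present (CH(COBr) — pendant –C(=O)X: carbonyl C bonded to C and halogen → acyl halide).
alcohol: no segment matches this pattern.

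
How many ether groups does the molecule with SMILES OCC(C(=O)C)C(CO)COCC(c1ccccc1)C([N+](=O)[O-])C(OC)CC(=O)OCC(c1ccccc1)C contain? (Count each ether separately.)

2

Reading the structure from left to right:
  HOCH2: HO– on an sp³ carbon → alcohol.
  CH(COCH3): pendant –COCH3: carbonyl C bonded to two carbons → ketone.
  CH(CH2OH): pendant –CH2OH on an sp³ backbone C → alcohol.
  CH2OCH2: C–O–C with sp³ carbons on both sides and no adjacent C=O → ether.
  CH(C6H5): pendant –C6H5: benzene ring → arene.
  CH(NO2): –NO2 on an sp³ carbon → nitro (the N=O is not a carbonyl).
  CH(OCH3): pendant –OCH3: C–O–C with sp³ C, no adjacent C=O → ether.
  CH2COOCH2: –C(=O)–O–C with C on the carbonyl side → ester.
  CH(C6H5): pendant –C6H5: benzene ring → arene.
Ether appears at: CH2OCH2, CH(OCH3) → 2.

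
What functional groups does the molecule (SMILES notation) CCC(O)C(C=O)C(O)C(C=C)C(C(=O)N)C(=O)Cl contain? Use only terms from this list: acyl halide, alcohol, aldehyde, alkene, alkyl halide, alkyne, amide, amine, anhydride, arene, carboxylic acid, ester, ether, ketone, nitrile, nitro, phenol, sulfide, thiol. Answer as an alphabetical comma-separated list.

acyl halide, alcohol, aldehyde, alkene, amide

Working along the chain:
  CH(OH): –OH on an sp³ carbon → alcohol (secondary).
  CH(CHO): pendant –CHO: carbonyl C bonded to C and H → aldehyde.
  CH(OH): –OH on an sp³ carbon → alcohol (secondary).
  CH(CH=CH2): pendant –CH=CH2: C=C double bond → alkene.
  CH(CONH2): pendant –CONH2: carbonyl C bonded to C and N → amide.
  COCl: –C(=O)Cl: carbonyl C bonded to C and to a halogen → acyl halide (not alkyl halide).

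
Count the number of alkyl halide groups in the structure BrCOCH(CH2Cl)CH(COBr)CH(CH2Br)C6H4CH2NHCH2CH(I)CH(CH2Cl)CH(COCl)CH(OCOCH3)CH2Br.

5

Reading the structure from left to right:
  BrCO: –C(=O)Br: carbonyl C bonded to C and to a halogen → acyl halide (not alkyl halide).
  CH(CH2Cl): pendant –CH2X: halogen on sp³ carbon → alkyl halide.
  CH(COBr): pendant –C(=O)X: carbonyl C bonded to C and halogen → acyl halide.
  CH(CH2Br): pendant –CH2X: halogen on sp³ carbon → alkyl halide.
  C6H4: para-disubstituted benzene ring → arene.
  CH2NHCH2: C–N–C with sp³ carbons and no adjacent C=O → amine (secondary).
  CH(I): halogen on an sp³ carbon → alkyl halide.
  CH(CH2Cl): pendant –CH2X: halogen on sp³ carbon → alkyl halide.
  CH(COCl): pendant –C(=O)X: carbonyl C bonded to C and halogen → acyl halide.
  CH(OCOCH3): pendant –OC(=O)CH3: an acyloxy group → ester.
  CH2Br: halogen on an sp³ carbon → alkyl halide.
Alkyl halide appears at: CH(CH2Cl), CH(CH2Br), CH(I), CH(CH2Cl), CH2Br → 5.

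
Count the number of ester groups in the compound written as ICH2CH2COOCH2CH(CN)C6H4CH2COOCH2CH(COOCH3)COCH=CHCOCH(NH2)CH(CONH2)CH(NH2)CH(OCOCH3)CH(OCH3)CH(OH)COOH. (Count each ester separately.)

Taking each segment in turn:
  ICH2: halogen on an sp³ carbon → alkyl halide.
  CH2COOCH2: –C(=O)–O–C with C on the carbonyl side → ester.
  CH(CN): pendant –C≡N: nitrile.
  C6H4: para-disubstituted benzene ring → arene.
  CH2COOCH2: –C(=O)–O–C with C on the carbonyl side → ester.
  CH(COOCH3): pendant –COOCH3: carbonyl C bonded to C and –OCH3 → ester.
  CO: –C(=O)– with carbon on both sides → ketone.
  CH=CH: C=C double bond → alkene.
  CO: –C(=O)– with carbon on both sides → ketone.
  CH(NH2): –NH2 on an sp³ carbon with no adjacent C=O → amine.
  CH(CONH2): pendant –CONH2: carbonyl C bonded to C and N → amide.
  CH(NH2): –NH2 on an sp³ carbon with no adjacent C=O → amine.
  CH(OCOCH3): pendant –OC(=O)CH3: an acyloxy group → ester.
  CH(OCH3): pendant –OCH3: C–O–C with sp³ C, no adjacent C=O → ether.
  CH(OH): –OH on an sp³ carbon → alcohol (secondary).
  COOH: –COOH: carbonyl C bonded to –OH and C → carboxylic acid (the –OH is not a separate alcohol).
Ester appears at: CH2COOCH2, CH2COOCH2, CH(COOCH3), CH(OCOCH3) → 4.

4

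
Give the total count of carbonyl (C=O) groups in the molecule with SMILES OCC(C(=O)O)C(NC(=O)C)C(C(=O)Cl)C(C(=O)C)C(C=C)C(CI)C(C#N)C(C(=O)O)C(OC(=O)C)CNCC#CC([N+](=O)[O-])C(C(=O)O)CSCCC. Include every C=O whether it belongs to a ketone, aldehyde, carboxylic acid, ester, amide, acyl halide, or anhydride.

CH(COOH): carboxylic acid, 1 C=O (running total 1).
CH(NHCOCH3): amide, 1 C=O (running total 2).
CH(COCl): acyl halide, 1 C=O (running total 3).
CH(COCH3): ketone, 1 C=O (running total 4).
CH(COOH): carboxylic acid, 1 C=O (running total 5).
CH(OCOCH3): ester, 1 C=O (running total 6).
CH(COOH): carboxylic acid, 1 C=O (running total 7).

7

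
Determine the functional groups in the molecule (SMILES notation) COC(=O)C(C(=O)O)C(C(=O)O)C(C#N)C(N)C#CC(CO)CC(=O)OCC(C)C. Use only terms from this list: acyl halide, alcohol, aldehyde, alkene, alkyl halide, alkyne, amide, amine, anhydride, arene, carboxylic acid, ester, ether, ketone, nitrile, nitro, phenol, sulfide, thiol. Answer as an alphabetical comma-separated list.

Working along the chain:
  CH3OOC: CH3O–C(=O)–: carbonyl C bonded to C and to –OCH3 → ester (not ketone + ether).
  CH(COOH): pendant –COOH: carbonyl C bonded to C and –OH → carboxylic acid.
  CH(COOH): pendant –COOH: carbonyl C bonded to C and –OH → carboxylic acid.
  CH(CN): pendant –C≡N: nitrile.
  CH(NH2): –NH2 on an sp³ carbon with no adjacent C=O → amine.
  C≡C: C≡C triple bond → alkyne.
  CH(CH2OH): pendant –CH2OH on an sp³ backbone C → alcohol.
  CH2COOCH2: –C(=O)–O–C with C on the carbonyl side → ester.

alcohol, alkyne, amine, carboxylic acid, ester, nitrile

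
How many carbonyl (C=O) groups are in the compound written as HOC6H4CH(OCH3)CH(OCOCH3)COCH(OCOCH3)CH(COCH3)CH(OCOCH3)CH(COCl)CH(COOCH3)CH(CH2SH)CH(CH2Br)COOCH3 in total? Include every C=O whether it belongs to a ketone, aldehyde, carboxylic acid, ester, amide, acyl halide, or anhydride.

CH(OCOCH3): ester, 1 C=O (running total 1).
CO: ketone, 1 C=O (running total 2).
CH(OCOCH3): ester, 1 C=O (running total 3).
CH(COCH3): ketone, 1 C=O (running total 4).
CH(OCOCH3): ester, 1 C=O (running total 5).
CH(COCl): acyl halide, 1 C=O (running total 6).
CH(COOCH3): ester, 1 C=O (running total 7).
COOCH3: ester, 1 C=O (running total 8).

8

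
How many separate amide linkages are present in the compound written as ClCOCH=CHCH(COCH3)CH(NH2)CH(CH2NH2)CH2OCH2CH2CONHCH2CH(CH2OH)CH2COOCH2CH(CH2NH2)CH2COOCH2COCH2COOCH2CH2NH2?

Taking each segment in turn:
  ClCO: –C(=O)Cl: carbonyl C bonded to C and to a halogen → acyl halide (not alkyl halide).
  CH=CH: C=C double bond → alkene.
  CH(COCH3): pendant –COCH3: carbonyl C bonded to two carbons → ketone.
  CH(NH2): –NH2 on an sp³ carbon with no adjacent C=O → amine.
  CH(CH2NH2): pendant –CH2NH2: N on sp³ C, no adjacent C=O → amine.
  CH2OCH2: C–O–C with sp³ carbons on both sides and no adjacent C=O → ether.
  CH2CONHCH2: –C(=O)–N– linkage → amide (the N is not an amine).
  CH(CH2OH): pendant –CH2OH on an sp³ backbone C → alcohol.
  CH2COOCH2: –C(=O)–O–C with C on the carbonyl side → ester.
  CH(CH2NH2): pendant –CH2NH2: N on sp³ C, no adjacent C=O → amine.
  CH2COOCH2: –C(=O)–O–C with C on the carbonyl side → ester.
  CO: –C(=O)– with carbon on both sides → ketone.
  CH2COOCH2: –C(=O)–O–C with C on the carbonyl side → ester.
  CH2NH2: –NH2 on an sp³ carbon with no adjacent C=O → amine.
Amide appears at: CH2CONHCH2 → 1.

1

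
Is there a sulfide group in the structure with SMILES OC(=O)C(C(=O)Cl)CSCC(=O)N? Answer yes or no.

–COOH: carbonyl C bonded to –OH and C → carboxylic acid (the –OH is not a separate alcohol).
pendant –C(=O)X: carbonyl C bonded to C and halogen → acyl halide.
C–S–C linkage → sulfide (thioether).
–C(=O)NH2: carbonyl C bonded to C and to N → amide (the N is not a separate amine).
The CH2SCH2 segment supplies the sulfide: C–S–C linkage → sulfide (thioether).

yes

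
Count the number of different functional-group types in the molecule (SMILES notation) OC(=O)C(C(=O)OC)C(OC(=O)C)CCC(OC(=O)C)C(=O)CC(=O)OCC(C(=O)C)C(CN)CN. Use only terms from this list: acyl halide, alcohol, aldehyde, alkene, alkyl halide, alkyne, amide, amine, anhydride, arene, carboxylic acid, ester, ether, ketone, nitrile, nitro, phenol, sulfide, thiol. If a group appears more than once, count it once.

–COOH: carbonyl C bonded to –OH and C → carboxylic acid (the –OH is not a separate alcohol).
pendant –COOCH3: carbonyl C bonded to C and –OCH3 → ester.
pendant –OC(=O)CH3: an acyloxy group → ester.
pendant –OC(=O)CH3: an acyloxy group → ester.
–C(=O)– with carbon on both sides → ketone.
–C(=O)–O–C with C on the carbonyl side → ester.
pendant –COCH3: carbonyl C bonded to two carbons → ketone.
pendant –CH2NH2: N on sp³ C, no adjacent C=O → amine.
–NH2 on an sp³ carbon with no adjacent C=O → amine.
Distinct types present: amine, carboxylic acid, ester, ketone.

4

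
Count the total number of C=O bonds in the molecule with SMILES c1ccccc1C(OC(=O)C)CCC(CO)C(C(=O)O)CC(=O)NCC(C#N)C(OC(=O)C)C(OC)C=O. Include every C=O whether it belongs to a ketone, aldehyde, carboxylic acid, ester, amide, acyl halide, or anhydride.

5

CH(OCOCH3): ester, 1 C=O (running total 1).
CH(COOH): carboxylic acid, 1 C=O (running total 2).
CH2CONHCH2: amide, 1 C=O (running total 3).
CH(OCOCH3): ester, 1 C=O (running total 4).
CHO: aldehyde, 1 C=O (running total 5).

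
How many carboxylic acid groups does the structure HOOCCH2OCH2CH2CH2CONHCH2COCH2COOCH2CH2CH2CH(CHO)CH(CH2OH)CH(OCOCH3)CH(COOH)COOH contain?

Taking each segment in turn:
  HOOC: –COOH: carbonyl C bonded to –OH and C → carboxylic acid (the –OH is not a separate alcohol).
  CH2OCH2: C–O–C with sp³ carbons on both sides and no adjacent C=O → ether.
  CH2CONHCH2: –C(=O)–N– linkage → amide (the N is not an amine).
  CO: –C(=O)– with carbon on both sides → ketone.
  CH2COOCH2: –C(=O)–O–C with C on the carbonyl side → ester.
  CH(CHO): pendant –CHO: carbonyl C bonded to C and H → aldehyde.
  CH(CH2OH): pendant –CH2OH on an sp³ backbone C → alcohol.
  CH(OCOCH3): pendant –OC(=O)CH3: an acyloxy group → ester.
  CH(COOH): pendant –COOH: carbonyl C bonded to C and –OH → carboxylic acid.
  COOH: –COOH: carbonyl C bonded to –OH and C → carboxylic acid (the –OH is not a separate alcohol).
Carboxylic acid appears at: HOOC, CH(COOH), COOH → 3.

3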